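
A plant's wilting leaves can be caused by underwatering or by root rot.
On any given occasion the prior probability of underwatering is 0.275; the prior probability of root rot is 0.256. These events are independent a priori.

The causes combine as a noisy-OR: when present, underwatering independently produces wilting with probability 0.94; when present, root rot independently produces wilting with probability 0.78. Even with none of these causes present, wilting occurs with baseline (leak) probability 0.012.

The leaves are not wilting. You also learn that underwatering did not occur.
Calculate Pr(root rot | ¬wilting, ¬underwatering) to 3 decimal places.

Pr(root rot | ¬wilting, ¬underwatering) ≈ 0.070

Under noisy-OR, P(wilting | causes) = 1 − (1−0.012)·∏(1−qᵢ) over the active causes.
Numerator (weight on configurations with root rot): 0.21736·0.256 = 0.055644
The normalizing constant is 0.988·0.744 + 0.21736·0.256 = 0.790716
P(root rot | ¬wilting, ¬underwatering) = 0.055644/0.790716 ≈ 0.070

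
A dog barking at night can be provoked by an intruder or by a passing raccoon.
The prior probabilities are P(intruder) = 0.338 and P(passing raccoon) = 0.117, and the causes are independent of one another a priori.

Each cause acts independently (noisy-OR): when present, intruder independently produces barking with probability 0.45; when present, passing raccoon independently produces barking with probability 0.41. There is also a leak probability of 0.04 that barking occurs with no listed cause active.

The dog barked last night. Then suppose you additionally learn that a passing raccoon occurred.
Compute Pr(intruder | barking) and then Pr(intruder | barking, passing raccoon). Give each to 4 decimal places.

Under noisy-OR, P(barking | causes) = 1 − (1−0.04)·∏(1−qᵢ) over the active causes.
For the numerator, keep only intruder=true terms: 0.140870 + 0.027227 = 0.168097
Denominator P(barking): 0.04*0.662*0.883 + 0.4336*0.662*0.117 + 0.472*0.338*0.883 + 0.68848*0.338*0.117 = 0.225063
P(intruder | barking) = 0.168097/0.225063 ≈ 0.7469

Now also conditioning on passing raccoon=true:
Sum P(barking|·) weighted by the priors over both values of intruder:
  P(barking | passing raccoon) = 0.4336×0.662 + 0.68848×0.338
        = 0.287043 + 0.232706 = 0.519749
Keeping only the intruder-present terms gives 0.232706, so
  P(intruder | barking, passing raccoon) = 0.232706 / 0.519749 ≈ 0.4477

Pr(intruder | barking) ≈ 0.7469; Pr(intruder | barking, passing raccoon) ≈ 0.4477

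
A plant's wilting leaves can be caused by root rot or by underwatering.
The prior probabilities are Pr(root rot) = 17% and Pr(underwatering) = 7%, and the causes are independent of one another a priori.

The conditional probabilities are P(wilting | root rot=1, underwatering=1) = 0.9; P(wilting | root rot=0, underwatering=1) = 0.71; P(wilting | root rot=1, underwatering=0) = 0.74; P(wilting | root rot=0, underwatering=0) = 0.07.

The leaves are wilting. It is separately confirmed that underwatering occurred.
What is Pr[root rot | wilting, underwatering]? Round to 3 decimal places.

For the numerator, keep only root rot=true terms: 0.9·0.17 = 0.153000
Normalizer over all consistent configurations: 0.71·0.83 + 0.9·0.17 = 0.742300
P(root rot | wilting, underwatering) = 0.153000/0.742300 ≈ 0.206

Pr[root rot | wilting, underwatering] ≈ 0.206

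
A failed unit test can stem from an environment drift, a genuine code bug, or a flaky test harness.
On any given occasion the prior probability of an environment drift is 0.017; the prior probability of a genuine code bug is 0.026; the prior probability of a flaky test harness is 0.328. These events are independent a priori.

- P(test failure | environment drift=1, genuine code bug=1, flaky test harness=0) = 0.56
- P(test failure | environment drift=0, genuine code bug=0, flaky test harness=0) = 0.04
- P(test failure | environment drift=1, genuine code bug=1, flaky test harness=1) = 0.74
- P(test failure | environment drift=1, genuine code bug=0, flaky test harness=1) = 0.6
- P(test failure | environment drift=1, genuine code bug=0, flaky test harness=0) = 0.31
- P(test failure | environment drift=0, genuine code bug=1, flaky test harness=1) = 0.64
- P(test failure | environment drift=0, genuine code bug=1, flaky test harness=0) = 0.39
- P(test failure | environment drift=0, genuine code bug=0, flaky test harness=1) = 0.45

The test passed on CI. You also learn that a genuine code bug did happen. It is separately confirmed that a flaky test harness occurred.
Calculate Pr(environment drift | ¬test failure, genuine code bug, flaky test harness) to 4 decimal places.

Pr(environment drift | ¬test failure, genuine code bug, flaky test harness) ≈ 0.0123

P(¬test failure | genuine code bug, flaky test harness) = 0.36*0.983 + 0.26*0.017 = 0.353880 + 0.004420 = 0.358300
The environment drift-present share is 0.26*0.017 = 0.004420.
So P(environment drift | ¬test failure, genuine code bug, flaky test harness) = 0.004420/0.358300 ≈ 0.0123.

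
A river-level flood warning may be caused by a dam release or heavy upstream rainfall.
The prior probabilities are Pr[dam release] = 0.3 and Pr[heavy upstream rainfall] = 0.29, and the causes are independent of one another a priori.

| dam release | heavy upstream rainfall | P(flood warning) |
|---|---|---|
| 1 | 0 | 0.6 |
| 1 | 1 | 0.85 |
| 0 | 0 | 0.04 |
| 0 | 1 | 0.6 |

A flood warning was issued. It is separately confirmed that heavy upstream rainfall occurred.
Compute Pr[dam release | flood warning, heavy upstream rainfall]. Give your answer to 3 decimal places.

Pr[dam release | flood warning, heavy upstream rainfall] ≈ 0.378

Enumerate both values of dam release and weight by the priors:
  P(flood warning | heavy upstream rainfall) = 0.6×0.7 + 0.85×0.3
        = 0.420000 + 0.255000 = 0.675000
Configurations with dam release contribute 0.255000, so
  P(dam release | flood warning, heavy upstream rainfall) = 0.255000 / 0.675000 ≈ 0.378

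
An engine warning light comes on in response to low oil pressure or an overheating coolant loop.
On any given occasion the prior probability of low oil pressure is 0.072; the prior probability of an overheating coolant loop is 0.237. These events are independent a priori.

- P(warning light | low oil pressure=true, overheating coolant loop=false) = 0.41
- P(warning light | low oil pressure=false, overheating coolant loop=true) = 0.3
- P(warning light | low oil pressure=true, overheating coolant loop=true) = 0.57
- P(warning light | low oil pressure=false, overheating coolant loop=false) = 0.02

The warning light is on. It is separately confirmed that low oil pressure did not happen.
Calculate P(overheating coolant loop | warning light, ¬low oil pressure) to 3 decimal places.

By total probability over both values of overheating coolant loop:
  P(warning light | ¬low oil pressure) = 0.02×0.763 + 0.3×0.237
        = 0.015260 + 0.071100 = 0.086360
Configurations with overheating coolant loop contribute 0.071100, so
  P(overheating coolant loop | warning light, ¬low oil pressure) = 0.071100 / 0.086360 ≈ 0.823

P(overheating coolant loop | warning light, ¬low oil pressure) ≈ 0.823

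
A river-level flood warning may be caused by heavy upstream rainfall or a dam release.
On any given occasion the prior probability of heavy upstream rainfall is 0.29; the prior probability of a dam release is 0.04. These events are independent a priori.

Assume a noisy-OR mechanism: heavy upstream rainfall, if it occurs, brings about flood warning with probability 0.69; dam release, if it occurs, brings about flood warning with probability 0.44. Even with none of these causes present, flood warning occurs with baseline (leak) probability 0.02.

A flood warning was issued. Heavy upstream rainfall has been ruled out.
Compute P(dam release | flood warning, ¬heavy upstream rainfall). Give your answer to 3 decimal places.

Under noisy-OR, P(flood warning | causes) = 1 − (1−0.02)·∏(1−qᵢ) over the active causes.
For the numerator, keep only dam release=true terms: 0.4512×0.04 = 0.018048
Denominator P(flood warning | ¬heavy upstream rainfall): 0.02×0.96 + 0.4512×0.04 = 0.037248
Posterior = 0.018048 / 0.037248 ≈ 0.485

P(dam release | flood warning, ¬heavy upstream rainfall) ≈ 0.485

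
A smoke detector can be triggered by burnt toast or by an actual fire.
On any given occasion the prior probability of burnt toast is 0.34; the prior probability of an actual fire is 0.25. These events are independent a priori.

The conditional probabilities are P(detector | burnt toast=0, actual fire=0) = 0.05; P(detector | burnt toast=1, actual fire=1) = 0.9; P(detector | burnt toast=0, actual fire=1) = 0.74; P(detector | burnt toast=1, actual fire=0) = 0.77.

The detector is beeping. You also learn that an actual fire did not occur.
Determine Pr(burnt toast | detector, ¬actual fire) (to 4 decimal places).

P(detector | ¬actual fire) = 0.05×0.66 + 0.77×0.34 = 0.033000 + 0.261800 = 0.294800
Restricting to configurations with burnt toast present: 0.77×0.34 = 0.261800.
P(burnt toast | detector, ¬actual fire) = 0.261800 / 0.294800 ≈ 0.8881

Pr(burnt toast | detector, ¬actual fire) ≈ 0.8881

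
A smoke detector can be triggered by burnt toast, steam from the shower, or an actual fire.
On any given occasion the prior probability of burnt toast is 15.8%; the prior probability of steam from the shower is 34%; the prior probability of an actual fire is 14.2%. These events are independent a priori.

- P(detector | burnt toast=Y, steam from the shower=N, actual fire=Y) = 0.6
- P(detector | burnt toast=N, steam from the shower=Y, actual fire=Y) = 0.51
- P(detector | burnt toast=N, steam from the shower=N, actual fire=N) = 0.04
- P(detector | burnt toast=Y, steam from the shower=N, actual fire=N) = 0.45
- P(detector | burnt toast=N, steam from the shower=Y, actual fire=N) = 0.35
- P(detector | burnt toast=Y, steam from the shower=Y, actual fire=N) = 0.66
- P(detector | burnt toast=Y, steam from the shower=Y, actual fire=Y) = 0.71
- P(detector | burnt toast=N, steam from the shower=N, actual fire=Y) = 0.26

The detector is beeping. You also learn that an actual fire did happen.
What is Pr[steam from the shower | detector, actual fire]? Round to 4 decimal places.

Pr[steam from the shower | detector, actual fire] ≈ 0.4707

Enumerate the 4 (burnt toast, steam from the shower) configurations and weight by the priors:
  P(detector | actual fire) = 0.26*0.842*0.66 + 0.51*0.842*0.34 + 0.6*0.158*0.66 + 0.71*0.158*0.34
        = 0.144487 + 0.146003 + 0.062568 + 0.038141 = 0.391199
Keeping only the steam from the shower-present terms gives 0.184144, so
  P(steam from the shower | detector, actual fire) = 0.184144 / 0.391199 ≈ 0.4707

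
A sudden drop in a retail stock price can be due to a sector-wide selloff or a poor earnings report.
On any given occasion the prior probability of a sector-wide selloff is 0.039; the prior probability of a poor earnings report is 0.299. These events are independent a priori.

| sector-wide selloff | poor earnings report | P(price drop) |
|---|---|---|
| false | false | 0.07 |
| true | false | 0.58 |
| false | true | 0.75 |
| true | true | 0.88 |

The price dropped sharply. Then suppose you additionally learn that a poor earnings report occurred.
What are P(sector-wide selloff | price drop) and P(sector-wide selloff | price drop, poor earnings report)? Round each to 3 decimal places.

P(sector-wide selloff | price drop) ≈ 0.090; P(sector-wide selloff | price drop, poor earnings report) ≈ 0.045

P(price drop) = 0.07·0.961·0.701 + 0.75·0.961·0.299 + 0.58·0.039·0.701 + 0.88·0.039·0.299 = 0.047156 + 0.215504 + 0.015857 + 0.010262 = 0.288779
Of this, 0.026119 comes from 0.015857 + 0.010262 (the sector-wide selloff=true cases).
Hence the posterior is 0.026119/0.288779 ≈ 0.090.

Now condition on the additional information:
P(price drop | poor earnings report) = 0.75*0.961 + 0.88*0.039 = 0.720750 + 0.034320 = 0.755070
The sector-wide selloff-present share is 0.88*0.039 = 0.034320.
So P(sector-wide selloff | price drop, poor earnings report) = 0.034320/0.755070 ≈ 0.045.
— poor earnings report explains away the evidence for sector-wide selloff.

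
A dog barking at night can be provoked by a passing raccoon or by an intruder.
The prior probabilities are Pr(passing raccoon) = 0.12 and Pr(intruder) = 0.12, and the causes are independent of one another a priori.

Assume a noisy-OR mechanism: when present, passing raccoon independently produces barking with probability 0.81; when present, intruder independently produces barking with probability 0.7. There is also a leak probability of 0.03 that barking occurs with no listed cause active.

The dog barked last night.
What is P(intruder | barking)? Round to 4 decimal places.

Under noisy-OR, P(barking | causes) = 1 − (1−0.03)·∏(1−qᵢ) over the active causes.
P(barking) = 0.03*0.88*0.88 + 0.709*0.88*0.12 + 0.8157*0.12*0.88 + 0.94471*0.12*0.12 = 0.023232 + 0.074870 + 0.086138 + 0.013604 = 0.197844
The intruder-present share is 0.074870 + 0.013604 = 0.088474.
So P(intruder | barking) = 0.088474/0.197844 ≈ 0.4472.

P(intruder | barking) ≈ 0.4472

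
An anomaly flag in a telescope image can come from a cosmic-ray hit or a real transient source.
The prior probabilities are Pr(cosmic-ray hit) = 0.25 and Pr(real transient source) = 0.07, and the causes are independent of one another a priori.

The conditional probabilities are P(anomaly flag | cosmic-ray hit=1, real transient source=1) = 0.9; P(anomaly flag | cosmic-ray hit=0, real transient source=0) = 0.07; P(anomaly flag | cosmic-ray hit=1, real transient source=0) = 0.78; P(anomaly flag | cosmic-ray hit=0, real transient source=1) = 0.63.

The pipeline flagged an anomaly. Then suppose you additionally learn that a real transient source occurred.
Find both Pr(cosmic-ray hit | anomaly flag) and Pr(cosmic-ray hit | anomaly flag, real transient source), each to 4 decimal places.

Pr(cosmic-ray hit | anomaly flag) ≈ 0.7065; Pr(cosmic-ray hit | anomaly flag, real transient source) ≈ 0.3226

For the numerator, keep only cosmic-ray hit=true terms: 0.181350 + 0.015750 = 0.197100
The normalizing constant is 0.07*0.75*0.93 + 0.63*0.75*0.07 + 0.78*0.25*0.93 + 0.9*0.25*0.07 = 0.279000
Posterior = 0.197100 / 0.279000 ≈ 0.7065

Now also conditioning on real transient source=true:
For the numerator, keep only cosmic-ray hit=true terms: 0.9×0.25 = 0.225000
Normalizer over all consistent configurations: 0.63×0.75 + 0.9×0.25 = 0.697500
P(cosmic-ray hit | anomaly flag, real transient source) = 0.225000/0.697500 ≈ 0.3226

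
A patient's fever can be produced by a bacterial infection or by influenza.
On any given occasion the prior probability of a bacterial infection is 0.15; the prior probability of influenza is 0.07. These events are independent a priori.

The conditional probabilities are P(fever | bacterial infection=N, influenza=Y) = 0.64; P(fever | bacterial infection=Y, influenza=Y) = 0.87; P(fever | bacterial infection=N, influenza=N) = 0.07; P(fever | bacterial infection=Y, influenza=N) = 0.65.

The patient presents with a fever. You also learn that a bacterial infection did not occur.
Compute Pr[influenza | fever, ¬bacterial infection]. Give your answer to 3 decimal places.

Pr[influenza | fever, ¬bacterial infection] ≈ 0.408

By total probability over both values of influenza:
  P(fever | ¬bacterial infection) = 0.07*0.93 + 0.64*0.07
        = 0.065100 + 0.044800 = 0.109900
Configurations with influenza contribute 0.044800, so
  P(influenza | fever, ¬bacterial infection) = 0.044800 / 0.109900 ≈ 0.408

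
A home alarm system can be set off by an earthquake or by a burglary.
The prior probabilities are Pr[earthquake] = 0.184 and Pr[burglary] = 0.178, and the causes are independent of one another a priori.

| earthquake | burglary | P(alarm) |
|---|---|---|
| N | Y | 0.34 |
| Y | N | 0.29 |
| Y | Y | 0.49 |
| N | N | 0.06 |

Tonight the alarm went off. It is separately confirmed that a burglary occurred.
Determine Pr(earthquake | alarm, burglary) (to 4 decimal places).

Weight on earthquake=true, given the evidence: 0.49*0.184 = 0.090160
Denominator P(alarm | burglary): 0.34*0.816 + 0.49*0.184 = 0.367600
Posterior = 0.090160 / 0.367600 ≈ 0.2453

Pr(earthquake | alarm, burglary) ≈ 0.2453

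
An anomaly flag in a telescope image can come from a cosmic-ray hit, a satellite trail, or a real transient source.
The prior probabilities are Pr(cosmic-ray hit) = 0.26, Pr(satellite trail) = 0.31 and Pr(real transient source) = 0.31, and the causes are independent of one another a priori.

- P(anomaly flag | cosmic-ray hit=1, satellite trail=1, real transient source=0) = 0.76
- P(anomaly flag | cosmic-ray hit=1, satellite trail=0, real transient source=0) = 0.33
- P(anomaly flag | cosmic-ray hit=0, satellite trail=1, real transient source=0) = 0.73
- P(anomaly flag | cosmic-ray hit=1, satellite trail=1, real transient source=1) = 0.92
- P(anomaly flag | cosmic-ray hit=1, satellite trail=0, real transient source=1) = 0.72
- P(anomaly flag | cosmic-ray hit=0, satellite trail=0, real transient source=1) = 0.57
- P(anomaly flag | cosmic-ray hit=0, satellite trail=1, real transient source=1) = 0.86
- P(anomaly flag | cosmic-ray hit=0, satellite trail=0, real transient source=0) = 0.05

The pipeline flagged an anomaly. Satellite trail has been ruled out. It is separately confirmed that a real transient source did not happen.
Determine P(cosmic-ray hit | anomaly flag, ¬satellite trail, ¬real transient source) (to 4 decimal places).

By total probability over both values of cosmic-ray hit:
  P(anomaly flag | ¬satellite trail, ¬real transient source) = 0.05*0.74 + 0.33*0.26
        = 0.037000 + 0.085800 = 0.122800
Configurations with cosmic-ray hit contribute 0.085800, so
  P(cosmic-ray hit | anomaly flag, ¬satellite trail, ¬real transient source) = 0.085800 / 0.122800 ≈ 0.6987

P(cosmic-ray hit | anomaly flag, ¬satellite trail, ¬real transient source) ≈ 0.6987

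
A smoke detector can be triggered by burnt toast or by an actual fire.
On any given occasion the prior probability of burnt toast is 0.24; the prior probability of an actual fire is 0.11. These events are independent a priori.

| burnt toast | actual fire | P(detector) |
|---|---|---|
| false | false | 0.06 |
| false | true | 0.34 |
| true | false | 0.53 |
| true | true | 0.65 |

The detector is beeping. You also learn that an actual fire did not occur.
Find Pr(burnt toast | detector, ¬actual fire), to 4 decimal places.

P(detector | ¬actual fire) = 0.06×0.76 + 0.53×0.24 = 0.045600 + 0.127200 = 0.172800
Of this, 0.127200 comes from 0.53×0.24 (the burnt toast=true cases).
P(burnt toast | detector, ¬actual fire) = 0.127200 / 0.172800 ≈ 0.7361

Pr(burnt toast | detector, ¬actual fire) ≈ 0.7361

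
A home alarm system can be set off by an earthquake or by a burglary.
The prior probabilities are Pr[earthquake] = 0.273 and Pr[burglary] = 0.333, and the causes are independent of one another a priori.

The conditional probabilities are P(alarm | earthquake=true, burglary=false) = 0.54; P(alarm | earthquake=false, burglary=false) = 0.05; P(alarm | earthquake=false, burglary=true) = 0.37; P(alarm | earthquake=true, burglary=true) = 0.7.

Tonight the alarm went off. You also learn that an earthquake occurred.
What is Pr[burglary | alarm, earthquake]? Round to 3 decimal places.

Pr[burglary | alarm, earthquake] ≈ 0.393

By total probability over both values of burglary:
  P(alarm | earthquake) = 0.54×0.667 + 0.7×0.333
        = 0.360180 + 0.233100 = 0.593280
Keeping only the burglary-present terms gives 0.233100, so
  P(burglary | alarm, earthquake) = 0.233100 / 0.593280 ≈ 0.393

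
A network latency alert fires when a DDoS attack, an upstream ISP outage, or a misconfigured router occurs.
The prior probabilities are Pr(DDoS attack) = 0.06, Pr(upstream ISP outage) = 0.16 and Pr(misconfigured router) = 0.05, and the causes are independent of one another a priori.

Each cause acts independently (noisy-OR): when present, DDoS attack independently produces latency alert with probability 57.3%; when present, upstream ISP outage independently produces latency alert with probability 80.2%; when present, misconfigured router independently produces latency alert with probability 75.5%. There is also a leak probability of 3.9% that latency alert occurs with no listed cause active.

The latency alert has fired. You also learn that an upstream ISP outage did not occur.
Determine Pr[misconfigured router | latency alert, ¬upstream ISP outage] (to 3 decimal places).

Pr[misconfigured router | latency alert, ¬upstream ISP outage] ≈ 0.361

Under noisy-OR, P(latency alert | causes) = 1 − (1−0.039)·∏(1−qᵢ) over the active causes.
Numerator (weight on configurations with misconfigured router): 0.035934 + 0.002698 = 0.038632
Denominator P(latency alert | ¬upstream ISP outage): 0.039·0.94·0.95 + 0.764555·0.94·0.05 + 0.589653·0.06·0.95 + 0.899465·0.06·0.05 = 0.107069
P(misconfigured router | latency alert, ¬upstream ISP outage) = 0.038632/0.107069 ≈ 0.361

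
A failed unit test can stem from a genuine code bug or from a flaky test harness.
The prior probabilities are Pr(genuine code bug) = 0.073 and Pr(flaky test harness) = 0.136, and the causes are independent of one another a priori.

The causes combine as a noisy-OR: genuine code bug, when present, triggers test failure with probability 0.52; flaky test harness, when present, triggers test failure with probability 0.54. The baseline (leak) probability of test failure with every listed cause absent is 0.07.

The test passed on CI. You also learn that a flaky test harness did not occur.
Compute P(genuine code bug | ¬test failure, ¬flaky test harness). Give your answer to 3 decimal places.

Under noisy-OR, P(test failure | causes) = 1 − (1−0.07)·∏(1−qᵢ) over the active causes.
By total probability over both values of genuine code bug:
  P(¬test failure | ¬flaky test harness) = 0.93×0.927 + 0.4464×0.073
        = 0.862110 + 0.032587 = 0.894697
Keeping only the genuine code bug-present terms gives 0.032587, so
  P(genuine code bug | ¬test failure, ¬flaky test harness) = 0.032587 / 0.894697 ≈ 0.036

P(genuine code bug | ¬test failure, ¬flaky test harness) ≈ 0.036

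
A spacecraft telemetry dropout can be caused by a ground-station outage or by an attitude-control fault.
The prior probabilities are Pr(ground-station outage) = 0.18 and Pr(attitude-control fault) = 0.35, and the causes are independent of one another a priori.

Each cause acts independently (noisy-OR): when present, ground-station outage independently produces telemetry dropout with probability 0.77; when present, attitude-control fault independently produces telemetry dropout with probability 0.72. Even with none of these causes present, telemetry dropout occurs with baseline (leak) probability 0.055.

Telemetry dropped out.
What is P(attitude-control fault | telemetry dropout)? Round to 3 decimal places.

Under noisy-OR, P(telemetry dropout | causes) = 1 − (1−0.055)·∏(1−qᵢ) over the active causes.
Sum P(telemetry dropout|·) weighted by the priors over the 4 (ground-station outage, attitude-control fault) configurations:
  P(telemetry dropout) = 0.055*0.82*0.65 + 0.7354*0.82*0.35 + 0.78265*0.18*0.65 + 0.939142*0.18*0.35
        = 0.029315 + 0.211060 + 0.091570 + 0.059166 = 0.391111
Keeping only the attitude-control fault-present terms gives 0.270226, so
  P(attitude-control fault | telemetry dropout) = 0.270226 / 0.391111 ≈ 0.691

P(attitude-control fault | telemetry dropout) ≈ 0.691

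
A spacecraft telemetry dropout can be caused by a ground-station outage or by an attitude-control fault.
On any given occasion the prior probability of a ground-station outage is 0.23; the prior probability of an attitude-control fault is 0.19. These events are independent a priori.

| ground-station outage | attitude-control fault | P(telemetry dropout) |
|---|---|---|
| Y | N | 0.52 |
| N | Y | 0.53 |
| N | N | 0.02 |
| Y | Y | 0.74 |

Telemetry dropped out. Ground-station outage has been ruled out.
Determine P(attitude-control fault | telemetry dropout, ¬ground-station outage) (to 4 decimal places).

P(attitude-control fault | telemetry dropout, ¬ground-station outage) ≈ 0.8614

P(telemetry dropout | ¬ground-station outage) = 0.02·0.81 + 0.53·0.19 = 0.016200 + 0.100700 = 0.116900
Of this, 0.100700 comes from 0.53·0.19 (the attitude-control fault=true cases).
P(attitude-control fault | telemetry dropout, ¬ground-station outage) = 0.100700 / 0.116900 ≈ 0.8614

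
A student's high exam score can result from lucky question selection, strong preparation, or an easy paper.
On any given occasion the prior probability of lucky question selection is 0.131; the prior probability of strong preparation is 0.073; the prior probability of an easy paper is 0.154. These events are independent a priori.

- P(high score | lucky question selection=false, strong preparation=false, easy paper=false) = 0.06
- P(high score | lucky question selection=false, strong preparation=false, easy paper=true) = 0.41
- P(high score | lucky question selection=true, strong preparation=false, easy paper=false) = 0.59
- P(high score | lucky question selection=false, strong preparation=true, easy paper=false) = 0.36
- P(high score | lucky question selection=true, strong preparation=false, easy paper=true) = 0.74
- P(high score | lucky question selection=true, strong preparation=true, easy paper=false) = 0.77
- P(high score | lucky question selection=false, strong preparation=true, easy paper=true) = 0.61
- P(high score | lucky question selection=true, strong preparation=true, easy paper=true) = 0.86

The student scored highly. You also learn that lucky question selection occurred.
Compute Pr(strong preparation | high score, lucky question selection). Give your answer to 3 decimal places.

Sum P(high score|·) weighted by the priors over the 4 (strong preparation, easy paper) configurations:
  P(high score | lucky question selection) = 0.59*0.927*0.846 + 0.74*0.927*0.154 + 0.77*0.073*0.846 + 0.86*0.073*0.154
        = 0.462703 + 0.105641 + 0.047554 + 0.009668 = 0.625566
Keeping only the strong preparation-present terms gives 0.057222, so
  P(strong preparation | high score, lucky question selection) = 0.057222 / 0.625566 ≈ 0.091

Pr(strong preparation | high score, lucky question selection) ≈ 0.091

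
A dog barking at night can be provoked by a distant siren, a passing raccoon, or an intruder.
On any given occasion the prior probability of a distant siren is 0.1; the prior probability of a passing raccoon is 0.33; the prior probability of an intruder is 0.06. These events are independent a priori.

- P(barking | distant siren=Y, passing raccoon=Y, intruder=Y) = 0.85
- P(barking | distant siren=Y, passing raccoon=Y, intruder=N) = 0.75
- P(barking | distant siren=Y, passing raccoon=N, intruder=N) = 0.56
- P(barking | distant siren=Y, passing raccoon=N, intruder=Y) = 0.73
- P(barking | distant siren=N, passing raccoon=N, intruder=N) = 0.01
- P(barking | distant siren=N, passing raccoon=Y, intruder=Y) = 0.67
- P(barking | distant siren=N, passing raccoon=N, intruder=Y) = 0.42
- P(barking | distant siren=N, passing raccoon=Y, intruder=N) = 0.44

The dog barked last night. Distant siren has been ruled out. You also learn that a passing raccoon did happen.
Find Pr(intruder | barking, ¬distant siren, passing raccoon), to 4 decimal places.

Pr(intruder | barking, ¬distant siren, passing raccoon) ≈ 0.0886

By total probability over both values of intruder:
  P(barking | ¬distant siren, passing raccoon) = 0.44·0.94 + 0.67·0.06
        = 0.413600 + 0.040200 = 0.453800
Keeping only the intruder-present terms gives 0.040200, so
  P(intruder | barking, ¬distant siren, passing raccoon) = 0.040200 / 0.453800 ≈ 0.0886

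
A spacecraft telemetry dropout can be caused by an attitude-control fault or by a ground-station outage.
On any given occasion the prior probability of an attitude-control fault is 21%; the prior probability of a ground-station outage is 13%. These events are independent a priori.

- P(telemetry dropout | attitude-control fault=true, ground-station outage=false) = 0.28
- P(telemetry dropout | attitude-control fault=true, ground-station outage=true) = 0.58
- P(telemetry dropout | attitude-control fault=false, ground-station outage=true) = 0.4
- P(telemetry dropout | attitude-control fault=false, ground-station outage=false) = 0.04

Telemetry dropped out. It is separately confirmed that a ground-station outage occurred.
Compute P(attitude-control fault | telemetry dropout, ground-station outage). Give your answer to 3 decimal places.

Weight on attitude-control fault=true, given the evidence: 0.58*0.21 = 0.121800
Denominator P(telemetry dropout | ground-station outage): 0.4*0.79 + 0.58*0.21 = 0.437800
Posterior = 0.121800 / 0.437800 ≈ 0.278

P(attitude-control fault | telemetry dropout, ground-station outage) ≈ 0.278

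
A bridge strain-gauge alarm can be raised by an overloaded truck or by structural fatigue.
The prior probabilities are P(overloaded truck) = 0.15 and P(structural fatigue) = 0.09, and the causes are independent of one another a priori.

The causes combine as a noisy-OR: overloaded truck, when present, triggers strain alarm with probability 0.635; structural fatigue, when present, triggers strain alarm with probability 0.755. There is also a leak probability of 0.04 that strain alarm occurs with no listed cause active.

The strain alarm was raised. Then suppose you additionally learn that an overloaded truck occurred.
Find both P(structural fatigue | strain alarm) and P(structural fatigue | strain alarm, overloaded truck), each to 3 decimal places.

Under noisy-OR, P(strain alarm | causes) = 1 − (1−0.04)·∏(1−qᵢ) over the active causes.
By total probability over the 4 (overloaded truck, structural fatigue) configurations:
  P(strain alarm) = 0.04·0.85·0.91 + 0.7648·0.85·0.09 + 0.6496·0.15·0.91 + 0.914152·0.15·0.09
        = 0.030940 + 0.058507 + 0.088670 + 0.012341 = 0.190458
The terms with structural fatigue present sum to 0.070848, so
  P(structural fatigue | strain alarm) = 0.070848 / 0.190458 ≈ 0.372

Now condition on the additional information:
Weight on structural fatigue=true, given the evidence: 0.914152·0.09 = 0.082274
The normalizing constant is 0.6496·0.91 + 0.914152·0.09 = 0.673410
P(structural fatigue | strain alarm, overloaded truck) = 0.082274/0.673410 ≈ 0.122
This is intercausal reasoning (explaining away): once overloaded truck accounts for the strain alarm, structural fatigue becomes less likely.

P(structural fatigue | strain alarm) ≈ 0.372; P(structural fatigue | strain alarm, overloaded truck) ≈ 0.122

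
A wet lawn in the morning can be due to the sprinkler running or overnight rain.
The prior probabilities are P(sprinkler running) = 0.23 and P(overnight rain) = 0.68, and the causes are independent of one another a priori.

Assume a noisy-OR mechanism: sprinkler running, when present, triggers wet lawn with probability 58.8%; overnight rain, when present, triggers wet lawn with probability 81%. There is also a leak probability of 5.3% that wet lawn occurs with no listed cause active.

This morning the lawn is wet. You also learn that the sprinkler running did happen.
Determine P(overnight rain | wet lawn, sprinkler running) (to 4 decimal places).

Under noisy-OR, P(wet lawn | causes) = 1 − (1−0.053)·∏(1−qᵢ) over the active causes.
Sum P(wet lawn|·) weighted by the priors over both values of overnight rain:
  P(wet lawn | sprinkler running) = 0.609836·0.32 + 0.925869·0.68
        = 0.195148 + 0.629591 = 0.824739
Keeping only the overnight rain-present terms gives 0.629591, so
  P(overnight rain | wet lawn, sprinkler running) = 0.629591 / 0.824739 ≈ 0.7634

P(overnight rain | wet lawn, sprinkler running) ≈ 0.7634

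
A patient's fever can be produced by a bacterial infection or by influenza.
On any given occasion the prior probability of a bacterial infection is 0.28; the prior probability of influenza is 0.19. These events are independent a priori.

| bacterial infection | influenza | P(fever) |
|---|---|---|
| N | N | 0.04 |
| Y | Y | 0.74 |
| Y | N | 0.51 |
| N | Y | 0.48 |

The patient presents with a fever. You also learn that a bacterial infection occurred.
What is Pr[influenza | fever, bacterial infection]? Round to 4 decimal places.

Numerator (weight on configurations with influenza): 0.74×0.19 = 0.140600
The normalizing constant is 0.51×0.81 + 0.74×0.19 = 0.553700
P(influenza | fever, bacterial infection) = 0.140600/0.553700 ≈ 0.2539

Pr[influenza | fever, bacterial infection] ≈ 0.2539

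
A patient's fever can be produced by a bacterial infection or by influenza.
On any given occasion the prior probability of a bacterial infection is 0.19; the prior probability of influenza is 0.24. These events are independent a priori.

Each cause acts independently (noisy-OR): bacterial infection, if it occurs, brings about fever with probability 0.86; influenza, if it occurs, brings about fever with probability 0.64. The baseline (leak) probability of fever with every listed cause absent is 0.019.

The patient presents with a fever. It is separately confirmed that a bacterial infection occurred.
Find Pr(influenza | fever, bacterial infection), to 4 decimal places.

Under noisy-OR, P(fever | causes) = 1 − (1−0.019)·∏(1−qᵢ) over the active causes.
By total probability over both values of influenza:
  P(fever | bacterial infection) = 0.86266*0.76 + 0.950558*0.24
        = 0.655622 + 0.228134 = 0.883756
The terms with influenza present sum to 0.228134, so
  P(influenza | fever, bacterial infection) = 0.228134 / 0.883756 ≈ 0.2581

Pr(influenza | fever, bacterial infection) ≈ 0.2581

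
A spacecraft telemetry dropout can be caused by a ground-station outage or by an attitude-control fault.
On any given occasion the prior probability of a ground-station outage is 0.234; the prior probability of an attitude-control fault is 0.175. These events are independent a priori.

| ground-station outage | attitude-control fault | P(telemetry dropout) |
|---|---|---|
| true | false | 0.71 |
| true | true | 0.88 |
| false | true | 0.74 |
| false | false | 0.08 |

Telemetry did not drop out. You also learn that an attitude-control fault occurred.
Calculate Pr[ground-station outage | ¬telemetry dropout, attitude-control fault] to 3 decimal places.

Numerator (weight on configurations with ground-station outage): 0.12×0.234 = 0.028080
Normalizer over all consistent configurations: 0.26×0.766 + 0.12×0.234 = 0.227240
Posterior = 0.028080 / 0.227240 ≈ 0.124

Pr[ground-station outage | ¬telemetry dropout, attitude-control fault] ≈ 0.124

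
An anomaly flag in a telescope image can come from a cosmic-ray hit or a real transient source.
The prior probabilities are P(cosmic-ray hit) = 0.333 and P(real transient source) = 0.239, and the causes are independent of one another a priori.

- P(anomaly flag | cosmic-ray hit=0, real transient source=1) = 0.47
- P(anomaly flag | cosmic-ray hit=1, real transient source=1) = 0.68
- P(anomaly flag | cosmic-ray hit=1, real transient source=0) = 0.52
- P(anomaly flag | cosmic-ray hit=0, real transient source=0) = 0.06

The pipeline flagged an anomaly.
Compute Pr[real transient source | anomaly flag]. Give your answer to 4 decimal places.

Pr[real transient source | anomaly flag] ≈ 0.4430

P(anomaly flag) = 0.06×0.667×0.761 + 0.47×0.667×0.239 + 0.52×0.333×0.761 + 0.68×0.333×0.239 = 0.030455 + 0.074924 + 0.131775 + 0.054119 = 0.291273
Restricting to configurations with real transient source present: 0.074924 + 0.054119 = 0.129043.
So P(real transient source | anomaly flag) = 0.129043/0.291273 ≈ 0.4430.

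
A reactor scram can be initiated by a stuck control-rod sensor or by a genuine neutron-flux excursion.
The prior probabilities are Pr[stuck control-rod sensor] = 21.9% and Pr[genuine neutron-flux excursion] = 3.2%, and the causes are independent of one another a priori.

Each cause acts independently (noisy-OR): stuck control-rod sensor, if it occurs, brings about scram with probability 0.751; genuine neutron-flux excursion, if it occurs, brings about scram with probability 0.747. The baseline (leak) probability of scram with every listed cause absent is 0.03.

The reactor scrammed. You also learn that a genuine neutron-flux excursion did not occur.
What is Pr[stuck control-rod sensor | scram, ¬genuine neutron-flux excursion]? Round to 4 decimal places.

Pr[stuck control-rod sensor | scram, ¬genuine neutron-flux excursion] ≈ 0.8764

Under noisy-OR, P(scram | causes) = 1 − (1−0.03)·∏(1−qᵢ) over the active causes.
P(scram | ¬genuine neutron-flux excursion) = 0.03×0.781 + 0.75847×0.219 = 0.023430 + 0.166105 = 0.189535
The stuck control-rod sensor-present share is 0.75847×0.219 = 0.166105.
P(stuck control-rod sensor | scram, ¬genuine neutron-flux excursion) = 0.166105 / 0.189535 ≈ 0.8764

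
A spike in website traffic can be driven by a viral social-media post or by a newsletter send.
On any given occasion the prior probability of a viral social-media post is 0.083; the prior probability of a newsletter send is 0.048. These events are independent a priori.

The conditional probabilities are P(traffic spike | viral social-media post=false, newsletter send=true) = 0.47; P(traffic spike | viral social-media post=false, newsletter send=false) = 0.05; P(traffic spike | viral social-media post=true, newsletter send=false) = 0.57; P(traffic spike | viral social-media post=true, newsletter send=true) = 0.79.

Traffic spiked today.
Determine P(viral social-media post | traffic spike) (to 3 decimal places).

P(viral social-media post | traffic spike) ≈ 0.428

For the numerator, keep only viral social-media post=true terms: 0.045039 + 0.003147 = 0.048186
Normalizer over all consistent configurations: 0.05·0.917·0.952 + 0.47·0.917·0.048 + 0.57·0.083·0.952 + 0.79·0.083·0.048 = 0.112523
P(viral social-media post | traffic spike) = 0.048186/0.112523 ≈ 0.428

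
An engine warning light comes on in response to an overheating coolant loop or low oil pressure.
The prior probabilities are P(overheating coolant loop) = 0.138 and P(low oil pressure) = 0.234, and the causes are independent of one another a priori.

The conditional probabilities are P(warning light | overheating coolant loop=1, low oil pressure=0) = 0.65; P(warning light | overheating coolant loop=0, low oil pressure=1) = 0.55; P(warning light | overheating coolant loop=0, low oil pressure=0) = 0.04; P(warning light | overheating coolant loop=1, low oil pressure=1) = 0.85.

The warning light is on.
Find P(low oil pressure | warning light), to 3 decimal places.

P(low oil pressure | warning light) ≈ 0.593

For the numerator, keep only low oil pressure=true terms: 0.110939 + 0.027448 = 0.138387
Denominator P(warning light): 0.04·0.862·0.766 + 0.55·0.862·0.234 + 0.65·0.138·0.766 + 0.85·0.138·0.234 = 0.233509
Posterior = 0.138387 / 0.233509 ≈ 0.593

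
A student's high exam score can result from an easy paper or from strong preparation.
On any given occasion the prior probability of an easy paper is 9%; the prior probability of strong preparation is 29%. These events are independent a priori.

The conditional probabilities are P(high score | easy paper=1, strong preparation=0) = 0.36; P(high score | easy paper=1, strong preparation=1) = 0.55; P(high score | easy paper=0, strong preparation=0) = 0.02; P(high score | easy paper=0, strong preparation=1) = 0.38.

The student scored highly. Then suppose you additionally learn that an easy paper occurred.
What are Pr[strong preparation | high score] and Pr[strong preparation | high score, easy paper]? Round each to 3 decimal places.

P(high score) = 0.02·0.91·0.71 + 0.38·0.91·0.29 + 0.36·0.09·0.71 + 0.55·0.09·0.29 = 0.012922 + 0.100282 + 0.023004 + 0.014355 = 0.150563
Of this, 0.114637 comes from 0.100282 + 0.014355 (the strong preparation=true cases).
P(strong preparation | high score) = 0.114637 / 0.150563 ≈ 0.761

With the extra evidence:
By total probability over both values of strong preparation:
  P(high score | easy paper) = 0.36·0.71 + 0.55·0.29
        = 0.255600 + 0.159500 = 0.415100
The terms with strong preparation present sum to 0.159500, so
  P(strong preparation | high score, easy paper) = 0.159500 / 0.415100 ≈ 0.384
The drop from 0.761 to 0.384 is the explaining-away (discounting) effect.

Pr[strong preparation | high score] ≈ 0.761; Pr[strong preparation | high score, easy paper] ≈ 0.384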